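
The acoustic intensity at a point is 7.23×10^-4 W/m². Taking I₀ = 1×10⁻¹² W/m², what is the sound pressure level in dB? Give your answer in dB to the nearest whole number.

Dividing by I₀ shifts the exponent by 12: I/I₀ = 7.23×10^8.
L = 10·(0.8591 + 8) = 88.59 dB.

89 dB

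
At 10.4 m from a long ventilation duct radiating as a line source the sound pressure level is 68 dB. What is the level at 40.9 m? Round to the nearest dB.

62 dB

Line-source attenuation: ΔL = 10·log₁₀(r₂/r₁) = 10·log₁₀(40.9/10.4) = 5.947 dB.
L₂ = 68 − 10·log₁₀(40.9/10.4) = 68 − 5.947 = 62.05 dB.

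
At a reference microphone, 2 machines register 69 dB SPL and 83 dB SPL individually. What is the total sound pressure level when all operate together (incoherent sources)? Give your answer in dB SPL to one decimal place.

83.2 dB SPL

Incoherent sources combine by intensity addition: L_total = 10·log₁₀(Σ 10^(L_i/10)).
Σ 10^(L/10) = 10^(69/10) + 10^(83/10) = 2.075e+08.
L_total = 10·log₁₀(2.075e+08) = 83.17 dB SPL.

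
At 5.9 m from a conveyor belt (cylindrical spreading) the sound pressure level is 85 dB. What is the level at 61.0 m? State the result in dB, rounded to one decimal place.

74.9 dB

Line-source attenuation: ΔL = 10·log₁₀(r₂/r₁) = 10·log₁₀(61.0/5.9) = 10.145 dB.
L₂ = 85 − 10·log₁₀(61.0/5.9) = 85 − 10.145 = 74.86 dB.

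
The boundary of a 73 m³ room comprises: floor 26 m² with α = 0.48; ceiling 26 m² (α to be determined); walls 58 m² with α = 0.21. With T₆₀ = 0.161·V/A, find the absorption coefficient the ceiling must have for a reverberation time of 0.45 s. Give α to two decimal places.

A = 0.161·V/T₆₀ = 0.161·73/0.45 = 26.12 m² sabins.
Absorption from the other surfaces = 26·0.48 + 58·0.21 = 24.66 m², so the ceiling must supply 1.46 m² over 26 m².
α = 1.46/26 = 0.056.

0.06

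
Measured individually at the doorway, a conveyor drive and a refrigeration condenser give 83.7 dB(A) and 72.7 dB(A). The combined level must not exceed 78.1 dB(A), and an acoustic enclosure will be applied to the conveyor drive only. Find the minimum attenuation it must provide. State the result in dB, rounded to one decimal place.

The untreated sources together contribute 10^(72.7/10) = 1.862e+07, i.e. 72.70 dB(A).
The limit corresponds to 10^(78.1/10) = 6.457e+07; subtracting the fixed part leaves 4.594e+07 for the conveyor drive, i.e. 76.62 dB(A).
Required insertion loss = 83.7 − 76.62 = 7.08 dB.

7.1 dB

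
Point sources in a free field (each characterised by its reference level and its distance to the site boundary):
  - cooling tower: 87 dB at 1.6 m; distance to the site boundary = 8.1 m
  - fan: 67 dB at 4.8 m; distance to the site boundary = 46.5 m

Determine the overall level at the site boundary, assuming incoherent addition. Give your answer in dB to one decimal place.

First find each source's level at the receiver (point-source: −20·log₁₀(r/r_ref)), then combine on an intensity basis.
cooling tower: 87 − 20·log₁₀(8.1/1.6) = 87 − 14.09 = 72.91 dB.
fan: 67 − 20·log₁₀(46.5/4.8) = 67 − 19.72 = 47.28 dB.
Σ 10^(L/10) = 1.961e+07 → L_total = 10·log₁₀(1.961e+07) = 72.92 dB.

72.9 dB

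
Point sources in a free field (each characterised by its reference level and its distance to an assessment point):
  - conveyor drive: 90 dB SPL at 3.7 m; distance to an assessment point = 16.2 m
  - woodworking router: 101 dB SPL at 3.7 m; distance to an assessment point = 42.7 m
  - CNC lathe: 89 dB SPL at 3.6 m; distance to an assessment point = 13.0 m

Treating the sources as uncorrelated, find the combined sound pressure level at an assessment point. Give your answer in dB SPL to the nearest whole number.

83 dB SPL

Propagate each source to the receiver with L = L_ref − 20·log₁₀(r/r_ref), then add intensities.
conveyor drive: 90 − 20·log₁₀(16.2/3.7) = 90 − 12.83 = 77.17 dB SPL.
woodworking router: 101 − 20·log₁₀(42.7/3.7) = 101 − 21.24 = 79.76 dB SPL.
CNC lathe: 89 − 20·log₁₀(13.0/3.6) = 89 − 11.15 = 77.85 dB SPL.
Σ 10^(L/10) = 2.076e+08 → L_total = 10·log₁₀(2.076e+08) = 83.17 dB SPL.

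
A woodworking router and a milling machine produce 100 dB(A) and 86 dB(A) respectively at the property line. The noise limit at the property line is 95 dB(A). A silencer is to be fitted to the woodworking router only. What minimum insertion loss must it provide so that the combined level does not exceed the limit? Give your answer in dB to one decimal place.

Everything except the woodworking router sums to 10^(86/10) = 3.981e+08 in linear terms, 86.00 dB(A).
To meet 95 dB(A) overall, the treated woodworking router may contribute at most 10^(95/10) − 3.981e+08 = 2.764e+09, i.e. 94.42 dB(A).
Required insertion loss = 100 − 94.42 = 5.58 dB.

5.6 dB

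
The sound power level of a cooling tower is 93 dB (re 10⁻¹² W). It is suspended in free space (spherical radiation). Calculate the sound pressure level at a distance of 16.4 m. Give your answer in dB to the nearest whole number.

L_p = L_w − 10·log₁₀(4π·r²) with r = 16.4 m.
4π·r² = 3380 m², 10·log₁₀ of that is 35.289 dB.
L_p = 93 − 35.289 = 57.71 dB.

58 dB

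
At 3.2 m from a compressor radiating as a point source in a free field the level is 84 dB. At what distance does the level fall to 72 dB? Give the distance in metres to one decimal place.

12.7 m

For a point source L₁ − L₂ = 20·log₁₀(r₂/r₁), so r₂ = r₁·10^((L₁−L₂)/20).
r₂ = 3.2·10^((84−72)/20) = 3.2·10^(12.0/20) = 12.74 m.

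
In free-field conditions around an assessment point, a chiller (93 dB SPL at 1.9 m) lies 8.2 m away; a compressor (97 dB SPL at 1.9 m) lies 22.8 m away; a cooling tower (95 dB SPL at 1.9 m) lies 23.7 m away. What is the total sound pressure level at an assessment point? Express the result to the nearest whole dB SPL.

82 dB SPL

First find each source's level at the receiver (point-source: −20·log₁₀(r/r_ref)), then combine on an intensity basis.
chiller: 93 − 20·log₁₀(8.2/1.9) = 93 − 12.70 = 80.30 dB SPL.
compressor: 97 − 20·log₁₀(22.8/1.9) = 97 − 21.58 = 75.42 dB SPL.
cooling tower: 95 − 20·log₁₀(23.7/1.9) = 95 − 21.92 = 73.08 dB SPL.
Σ 10^(L/10) = 1.623e+08 → L_total = 10·log₁₀(1.623e+08) = 82.10 dB SPL.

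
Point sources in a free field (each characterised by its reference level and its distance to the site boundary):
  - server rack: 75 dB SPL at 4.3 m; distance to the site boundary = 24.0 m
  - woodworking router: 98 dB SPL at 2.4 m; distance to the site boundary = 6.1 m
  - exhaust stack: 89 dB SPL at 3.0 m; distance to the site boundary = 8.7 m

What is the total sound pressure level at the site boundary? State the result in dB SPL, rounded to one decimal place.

First find each source's level at the receiver (point-source: −20·log₁₀(r/r_ref)), then combine on an intensity basis.
server rack: 75 − 20·log₁₀(24.0/4.3) = 75 − 14.93 = 60.07 dB SPL.
woodworking router: 98 − 20·log₁₀(6.1/2.4) = 98 − 8.10 = 89.90 dB SPL.
exhaust stack: 89 − 20·log₁₀(8.7/3.0) = 89 − 9.25 = 79.75 dB SPL.
Σ 10^(L/10) = 1.072e+09 → L_total = 10·log₁₀(1.072e+09) = 90.30 dB SPL.

90.3 dB SPL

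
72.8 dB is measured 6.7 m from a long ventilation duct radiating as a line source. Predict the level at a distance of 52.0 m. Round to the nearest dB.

64 dB

Cylindrical spreading from a line source gives a 10·log₁₀(r₂/r₁) drop.
L₂ = 72.8 − 10·log₁₀(52.0/6.7) = 72.8 − 8.899 = 63.90 dB.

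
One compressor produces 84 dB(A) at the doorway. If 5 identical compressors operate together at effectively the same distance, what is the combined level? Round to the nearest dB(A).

91 dB(A)

L_total = L₁ + 10·log₁₀ N for N identical incoherent sources.
L_total = 84 + 10·log₁₀(5) = 84 + 6.990 = 90.99 dB(A).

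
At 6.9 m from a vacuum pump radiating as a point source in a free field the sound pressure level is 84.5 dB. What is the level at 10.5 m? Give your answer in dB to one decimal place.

80.9 dB

Spherical spreading from a point source gives a 20·log₁₀(r₂/r₁) drop.
L₂ = 84.5 − 20·log₁₀(10.5/6.9) = 84.5 − 3.647 = 80.85 dB.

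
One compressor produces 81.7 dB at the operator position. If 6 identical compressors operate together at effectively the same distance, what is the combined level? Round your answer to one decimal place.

L_total = L₁ + 10·log₁₀ N for N identical incoherent sources.
L_total = 81.7 + 10·log₁₀(6) = 81.7 + 7.782 = 89.48 dB.

89.5 dB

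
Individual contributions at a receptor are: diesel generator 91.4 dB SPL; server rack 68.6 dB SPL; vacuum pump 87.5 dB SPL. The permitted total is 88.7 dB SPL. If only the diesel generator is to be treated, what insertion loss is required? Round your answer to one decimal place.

9.1 dB

Fixed contribution from the other sources: Σ 10^(L/10) = 10^(68.6/10) + 10^(87.5/10) = 5.696e+08 (87.56 dB SPL).
To meet 88.7 dB SPL overall, the treated diesel generator may contribute at most 10^(88.7/10) − 5.696e+08 = 1.717e+08, i.e. 82.35 dB SPL.
Required insertion loss = 91.4 − 82.35 = 9.05 dB.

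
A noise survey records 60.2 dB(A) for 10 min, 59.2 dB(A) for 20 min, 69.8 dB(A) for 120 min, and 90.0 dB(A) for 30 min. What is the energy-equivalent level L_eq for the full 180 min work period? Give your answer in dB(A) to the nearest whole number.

The energy average is taken in the linear domain: L_eq = 10·log₁₀[(Σ tᵢ·10^(Lᵢ/10))/T], T = 180 min.
Σ tᵢ·10^(Lᵢ/10) = 10·10^(60.2/10) + 20·10^(59.2/10) + 120·10^(69.8/10) + 30·10^(90.0/10) = 3.117e+10.
L_eq = 10·log₁₀(3.117e+10/180) = 82.39 dB(A).

82 dB(A)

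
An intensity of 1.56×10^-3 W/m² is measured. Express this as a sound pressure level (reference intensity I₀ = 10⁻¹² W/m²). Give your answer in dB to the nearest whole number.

I/I₀ = 1.56×10^-3/10⁻¹² = 1.56×10^9, and L = 10·log₁₀(I/I₀).
L = 10·(0.1931 + 9) = 91.93 dB.

92 dB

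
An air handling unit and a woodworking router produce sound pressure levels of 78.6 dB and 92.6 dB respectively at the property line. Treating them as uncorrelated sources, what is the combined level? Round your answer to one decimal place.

92.8 dB

Incoherent sources combine by intensity addition: L_total = 10·log₁₀(Σ 10^(L_i/10)).
Σ 10^(L/10) = 10^(78.6/10) + 10^(92.6/10) = 1.892e+09.
L_total = 10·log₁₀(1.892e+09) = 92.77 dB.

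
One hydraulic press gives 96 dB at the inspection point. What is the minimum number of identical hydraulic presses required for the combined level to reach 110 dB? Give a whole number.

26

N identical sources give L₁ + 10·log₁₀ N, so require 10·log₁₀ N ≥ 110 − 96 = 14.0 dB.
N ≥ 10^(14.0/10) = 25.119, so N = 26.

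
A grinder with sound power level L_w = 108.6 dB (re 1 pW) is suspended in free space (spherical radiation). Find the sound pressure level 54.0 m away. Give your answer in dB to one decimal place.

Free-field spherical radiation: L_p = L_w − 10·log₁₀(4π·r²), r = 54.0 m.
4π·r² = 3.664e+04 m², 10·log₁₀ of that is 45.640 dB.
L_p = 108.6 − 45.640 = 62.96 dB.

63.0 dB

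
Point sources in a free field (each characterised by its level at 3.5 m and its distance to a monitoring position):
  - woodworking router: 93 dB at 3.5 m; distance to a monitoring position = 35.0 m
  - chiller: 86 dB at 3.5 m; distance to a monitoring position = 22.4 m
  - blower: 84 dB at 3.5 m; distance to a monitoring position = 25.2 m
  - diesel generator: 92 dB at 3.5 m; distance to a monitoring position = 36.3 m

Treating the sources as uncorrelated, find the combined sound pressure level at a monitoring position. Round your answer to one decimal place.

First find each source's level at the receiver (point-source: −20·log₁₀(r/r_ref)), then combine on an intensity basis.
woodworking router: 93 − 20·log₁₀(35.0/3.5) = 93 − 20.00 = 73.00 dB.
chiller: 86 − 20·log₁₀(22.4/3.5) = 86 − 16.12 = 69.88 dB.
blower: 84 − 20·log₁₀(25.2/3.5) = 84 − 17.15 = 66.85 dB.
diesel generator: 92 − 20·log₁₀(36.3/3.5) = 92 − 20.32 = 71.68 dB.
Σ 10^(L/10) = 4.925e+07 → L_total = 10·log₁₀(4.925e+07) = 76.92 dB.

76.9 dB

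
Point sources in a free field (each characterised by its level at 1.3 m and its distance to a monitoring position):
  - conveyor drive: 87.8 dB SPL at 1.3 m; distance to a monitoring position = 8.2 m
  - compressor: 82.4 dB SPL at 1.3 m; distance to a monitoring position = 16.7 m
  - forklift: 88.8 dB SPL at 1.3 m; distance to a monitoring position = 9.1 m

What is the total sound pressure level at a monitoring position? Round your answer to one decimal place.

Propagate each source to the receiver with L = L_ref − 20·log₁₀(r/r_ref), then add intensities.
conveyor drive: 87.8 − 20·log₁₀(8.2/1.3) = 87.8 − 16.00 = 71.80 dB SPL.
compressor: 82.4 − 20·log₁₀(16.7/1.3) = 82.4 − 22.18 = 60.22 dB SPL.
forklift: 88.8 − 20·log₁₀(9.1/1.3) = 88.8 − 16.90 = 71.90 dB SPL.
Σ 10^(L/10) = 3.168e+07 → L_total = 10·log₁₀(3.168e+07) = 75.01 dB SPL.

75.0 dB SPL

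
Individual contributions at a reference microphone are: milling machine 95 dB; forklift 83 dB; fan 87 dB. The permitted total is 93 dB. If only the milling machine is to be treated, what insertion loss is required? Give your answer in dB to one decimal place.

3.9 dB

Fixed contribution from the other sources: Σ 10^(L/10) = 10^(83/10) + 10^(87/10) = 7.007e+08 (88.46 dB).
To meet 93 dB overall, the treated milling machine may contribute at most 10^(93/10) − 7.007e+08 = 1.295e+09, i.e. 91.12 dB.
So the milling machine must be reduced from 95 to 91.12 dB: IL = 3.88 dB.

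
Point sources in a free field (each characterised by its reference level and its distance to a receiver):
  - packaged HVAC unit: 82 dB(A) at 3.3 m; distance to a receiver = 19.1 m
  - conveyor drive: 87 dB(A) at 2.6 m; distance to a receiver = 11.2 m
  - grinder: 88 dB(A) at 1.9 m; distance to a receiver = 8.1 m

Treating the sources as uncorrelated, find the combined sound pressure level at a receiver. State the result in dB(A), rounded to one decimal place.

78.2 dB(A)

First find each source's level at the receiver (point-source: −20·log₁₀(r/r_ref)), then combine on an intensity basis.
packaged HVAC unit: 82 − 20·log₁₀(19.1/3.3) = 82 − 15.25 = 66.75 dB(A).
conveyor drive: 87 − 20·log₁₀(11.2/2.6) = 87 − 12.68 = 74.32 dB(A).
grinder: 88 − 20·log₁₀(8.1/1.9) = 88 − 12.59 = 75.41 dB(A).
Σ 10^(L/10) = 6.646e+07 → L_total = 10·log₁₀(6.646e+07) = 78.23 dB(A).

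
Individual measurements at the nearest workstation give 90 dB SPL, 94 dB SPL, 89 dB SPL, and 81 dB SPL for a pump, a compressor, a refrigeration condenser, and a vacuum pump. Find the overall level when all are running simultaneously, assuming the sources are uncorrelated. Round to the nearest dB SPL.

96 dB SPL

For uncorrelated sources the intensities add, so convert each level to linear form, sum, and take 10·log₁₀ of the total.
Σ 10^(L/10) = 10^(90/10) + 10^(94/10) + 10^(89/10) + 10^(81/10) = 4.432e+09.
L_total = 10·log₁₀(4.432e+09) = 96.47 dB SPL.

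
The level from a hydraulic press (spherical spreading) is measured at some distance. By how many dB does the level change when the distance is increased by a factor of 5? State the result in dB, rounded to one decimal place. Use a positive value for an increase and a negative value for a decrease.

A point source loses 6 dB per doubling of distance; generally ΔL = −20·log₁₀(r₂/r₁).
ΔL = −20·log₁₀(5) = -13.98 dB.

-14.0 dB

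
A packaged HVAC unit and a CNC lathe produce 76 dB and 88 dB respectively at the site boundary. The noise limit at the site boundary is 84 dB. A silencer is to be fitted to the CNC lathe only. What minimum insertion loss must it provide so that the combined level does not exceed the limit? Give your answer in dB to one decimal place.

4.7 dB

The untreated sources together contribute 10^(76/10) = 3.981e+07, i.e. 76.00 dB.
To meet 84 dB overall, the treated CNC lathe may contribute at most 10^(84/10) − 3.981e+07 = 2.114e+08, i.e. 83.25 dB.
So the CNC lathe must be reduced from 88 to 83.25 dB: IL = 4.75 dB.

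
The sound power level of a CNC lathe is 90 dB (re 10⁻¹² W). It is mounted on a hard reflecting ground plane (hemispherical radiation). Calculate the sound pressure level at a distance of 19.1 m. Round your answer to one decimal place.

Free-field hemispherical radiation: L_p = L_w − 10·log₁₀(2π·r²), r = 19.1 m.
2π·r² = 2292 m², 10·log₁₀ of that is 33.602 dB.
L_p = 90 − 33.602 = 56.40 dB.

56.4 dB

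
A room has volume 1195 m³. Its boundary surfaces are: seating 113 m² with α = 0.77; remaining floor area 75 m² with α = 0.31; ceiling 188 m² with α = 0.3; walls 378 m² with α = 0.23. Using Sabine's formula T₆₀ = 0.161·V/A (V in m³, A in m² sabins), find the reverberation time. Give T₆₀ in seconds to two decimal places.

0.76 s

A = Σ Sᵢαᵢ = 113·0.77 + 75·0.31 + 188·0.3 + 378·0.23 = 253.60 m².
T₆₀ = 0.161·V/A = 0.161·1195/253.60 = 0.759 s.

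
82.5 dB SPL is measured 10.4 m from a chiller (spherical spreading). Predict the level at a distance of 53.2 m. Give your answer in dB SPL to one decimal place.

For a point source, L₂ = L₁ − 20·log₁₀(r₂/r₁).
L₂ = 82.5 − 20·log₁₀(53.2/10.4) = 82.5 − 14.178 = 68.32 dB SPL.

68.3 dB SPL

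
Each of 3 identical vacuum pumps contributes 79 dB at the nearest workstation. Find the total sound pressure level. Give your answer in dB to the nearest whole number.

L_total = L₁ + 10·log₁₀ N for N identical incoherent sources.
L_total = 79 + 10·log₁₀(3) = 79 + 4.771 = 83.77 dB.

84 dB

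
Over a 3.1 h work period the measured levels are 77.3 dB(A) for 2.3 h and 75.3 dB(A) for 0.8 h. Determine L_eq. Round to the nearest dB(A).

77 dB(A)

L_eq = 10·log₁₀[(1/T)·Σ tᵢ·10^(Lᵢ/10)] with T = 3.1 h.
Σ tᵢ·10^(Lᵢ/10) = 2.3·10^(77.3/10) + 0.8·10^(75.3/10) = 1.506e+08.
L_eq = 10·log₁₀(1.506e+08/3.1) = 76.87 dB(A).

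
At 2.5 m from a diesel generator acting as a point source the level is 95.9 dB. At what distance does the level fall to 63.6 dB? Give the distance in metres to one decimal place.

103.0 m

Point-source spreading drops the level by 20·log₁₀(r₂/r₁); inverting, r₂/r₁ = 10^(ΔL/20).
r₂ = 2.5·10^((95.9−63.6)/20) = 2.5·10^(32.3/20) = 103.02 m.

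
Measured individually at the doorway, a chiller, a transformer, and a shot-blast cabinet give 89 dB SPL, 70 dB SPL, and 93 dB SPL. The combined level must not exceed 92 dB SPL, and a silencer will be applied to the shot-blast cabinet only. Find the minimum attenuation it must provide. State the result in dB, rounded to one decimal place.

4.1 dB

Everything except the shot-blast cabinet sums to 10^(89/10) + 10^(70/10) = 8.043e+08 in linear terms, 89.05 dB SPL.
To meet 92 dB SPL overall, the treated shot-blast cabinet may contribute at most 10^(92/10) − 8.043e+08 = 7.806e+08, i.e. 88.92 dB SPL.
Required insertion loss = 93 − 88.92 = 4.08 dB.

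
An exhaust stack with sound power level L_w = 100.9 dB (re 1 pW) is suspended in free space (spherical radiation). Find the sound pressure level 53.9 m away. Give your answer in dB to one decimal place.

55.3 dB

The power spreads over a sphere of area 4π·r², so L_p = L_w − 10·log₁₀(4π·r²).
4π·r² = 3.651e+04 m², 10·log₁₀ of that is 45.624 dB.
L_p = 100.9 − 45.624 = 55.28 dB.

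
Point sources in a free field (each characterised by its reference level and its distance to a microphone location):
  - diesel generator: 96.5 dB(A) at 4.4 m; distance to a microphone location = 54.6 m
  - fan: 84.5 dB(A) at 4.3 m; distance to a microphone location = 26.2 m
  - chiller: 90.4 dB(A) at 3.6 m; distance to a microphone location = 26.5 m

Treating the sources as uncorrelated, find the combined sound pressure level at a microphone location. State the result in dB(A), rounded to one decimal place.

77.5 dB(A)

Propagate each source to the receiver with L = L_ref − 20·log₁₀(r/r_ref), then add intensities.
diesel generator: 96.5 − 20·log₁₀(54.6/4.4) = 96.5 − 21.87 = 74.63 dB(A).
fan: 84.5 − 20·log₁₀(26.2/4.3) = 84.5 − 15.70 = 68.80 dB(A).
chiller: 90.4 − 20·log₁₀(26.5/3.6) = 90.4 − 17.34 = 73.06 dB(A).
Σ 10^(L/10) = 5.684e+07 → L_total = 10·log₁₀(5.684e+07) = 77.55 dB(A).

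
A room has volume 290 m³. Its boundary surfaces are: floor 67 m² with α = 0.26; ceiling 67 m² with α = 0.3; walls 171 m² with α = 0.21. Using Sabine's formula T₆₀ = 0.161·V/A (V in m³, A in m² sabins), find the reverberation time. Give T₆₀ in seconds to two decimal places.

Total absorption A = 67·0.26 + 67·0.3 + 171·0.21 = 73.43 m² sabins.
T₆₀ = 0.161·V/A = 0.161·290/73.43 = 0.636 s.

0.64 s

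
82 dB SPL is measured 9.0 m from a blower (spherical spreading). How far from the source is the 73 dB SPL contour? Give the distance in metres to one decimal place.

25.4 m

For a point source L₁ − L₂ = 20·log₁₀(r₂/r₁), so r₂ = r₁·10^((L₁−L₂)/20).
r₂ = 9.0·10^((82−73)/20) = 9.0·10^(9.0/20) = 25.37 m.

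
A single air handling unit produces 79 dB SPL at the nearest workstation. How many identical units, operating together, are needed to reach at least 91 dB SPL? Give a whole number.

16

N identical sources give L₁ + 10·log₁₀ N, so require 10·log₁₀ N ≥ 91 − 79 = 12.0 dB.
N ≥ 10^(12.0/10) = 15.849, so N = 16.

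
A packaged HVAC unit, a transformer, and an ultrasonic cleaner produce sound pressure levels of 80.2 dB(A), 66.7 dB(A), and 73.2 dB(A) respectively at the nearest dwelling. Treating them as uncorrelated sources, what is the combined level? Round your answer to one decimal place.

Incoherent sources combine by intensity addition: L_total = 10·log₁₀(Σ 10^(L_i/10)).
Σ 10^(L/10) = 10^(80.2/10) + 10^(66.7/10) + 10^(73.2/10) = 1.303e+08.
L_total = 10·log₁₀(1.303e+08) = 81.15 dB(A).

81.1 dB(A)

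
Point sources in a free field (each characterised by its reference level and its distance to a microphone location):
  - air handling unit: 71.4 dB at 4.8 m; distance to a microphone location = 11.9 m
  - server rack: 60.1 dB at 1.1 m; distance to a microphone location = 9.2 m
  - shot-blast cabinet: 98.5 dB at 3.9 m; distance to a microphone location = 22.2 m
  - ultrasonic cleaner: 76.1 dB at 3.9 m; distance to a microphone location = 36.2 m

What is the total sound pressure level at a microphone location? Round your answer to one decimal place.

83.4 dB

Apply inverse-square spreading to bring every level to the receiver, then sum 10^(L/10).
air handling unit: 71.4 − 20·log₁₀(11.9/4.8) = 71.4 − 7.89 = 63.51 dB.
server rack: 60.1 − 20·log₁₀(9.2/1.1) = 60.1 − 18.45 = 41.65 dB.
shot-blast cabinet: 98.5 − 20·log₁₀(22.2/3.9) = 98.5 − 15.11 = 83.39 dB.
ultrasonic cleaner: 76.1 − 20·log₁₀(36.2/3.9) = 76.1 − 19.35 = 56.75 dB.
Σ 10^(L/10) = 2.212e+08 → L_total = 10·log₁₀(2.212e+08) = 83.45 dB.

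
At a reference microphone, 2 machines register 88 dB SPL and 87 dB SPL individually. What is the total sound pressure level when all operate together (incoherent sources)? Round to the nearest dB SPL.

For uncorrelated sources the intensities add, so convert each level to linear form, sum, and take 10·log₁₀ of the total.
Σ 10^(L/10) = 10^(88/10) + 10^(87/10) = 1.132e+09.
L_total = 10·log₁₀(1.132e+09) = 90.54 dB SPL.

91 dB SPL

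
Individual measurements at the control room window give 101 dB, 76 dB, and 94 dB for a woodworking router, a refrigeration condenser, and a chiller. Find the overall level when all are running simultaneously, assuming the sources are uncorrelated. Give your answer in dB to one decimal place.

101.8 dB

For uncorrelated sources the intensities add, so convert each level to linear form, sum, and take 10·log₁₀ of the total.
Σ 10^(L/10) = 10^(101/10) + 10^(76/10) + 10^(94/10) = 1.514e+10.
L_total = 10·log₁₀(1.514e+10) = 101.80 dB.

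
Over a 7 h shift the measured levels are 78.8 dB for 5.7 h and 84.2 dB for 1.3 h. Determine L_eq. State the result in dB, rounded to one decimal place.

The energy average is taken in the linear domain: L_eq = 10·log₁₀[(Σ tᵢ·10^(Lᵢ/10))/T], T = 7 h.
Σ tᵢ·10^(Lᵢ/10) = 5.7·10^(78.8/10) + 1.3·10^(84.2/10) = 7.743e+08.
L_eq = 10·log₁₀(7.743e+08/7) = 80.44 dB.

80.4 dB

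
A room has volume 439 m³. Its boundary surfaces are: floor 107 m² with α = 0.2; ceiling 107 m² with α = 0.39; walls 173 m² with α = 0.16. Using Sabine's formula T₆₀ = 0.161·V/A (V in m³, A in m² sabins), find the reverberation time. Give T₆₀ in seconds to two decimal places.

Summing Sᵢαᵢ: 107·0.2 + 107·0.39 + 173·0.16 = 90.81 m².
T₆₀ = 0.161·V/A = 0.161·439/90.81 = 0.778 s.

0.78 s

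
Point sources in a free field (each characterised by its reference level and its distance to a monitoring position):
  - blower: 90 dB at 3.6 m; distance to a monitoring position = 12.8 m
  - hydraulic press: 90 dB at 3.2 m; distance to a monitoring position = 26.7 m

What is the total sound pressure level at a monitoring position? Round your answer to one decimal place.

79.7 dB

Propagate each source to the receiver with L = L_ref − 20·log₁₀(r/r_ref), then add intensities.
blower: 90 − 20·log₁₀(12.8/3.6) = 90 − 11.02 = 78.98 dB.
hydraulic press: 90 − 20·log₁₀(26.7/3.2) = 90 − 18.43 = 71.57 dB.
Σ 10^(L/10) = 9.347e+07 → L_total = 10·log₁₀(9.347e+07) = 79.71 dB.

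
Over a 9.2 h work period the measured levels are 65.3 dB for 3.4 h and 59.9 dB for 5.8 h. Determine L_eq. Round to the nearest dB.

L_eq = 10·log₁₀[(1/T)·Σ tᵢ·10^(Lᵢ/10)] with T = 9.2 h.
Σ tᵢ·10^(Lᵢ/10) = 3.4·10^(65.3/10) + 5.8·10^(59.9/10) = 1.719e+07.
L_eq = 10·log₁₀(1.719e+07/9.2) = 62.71 dB.

63 dB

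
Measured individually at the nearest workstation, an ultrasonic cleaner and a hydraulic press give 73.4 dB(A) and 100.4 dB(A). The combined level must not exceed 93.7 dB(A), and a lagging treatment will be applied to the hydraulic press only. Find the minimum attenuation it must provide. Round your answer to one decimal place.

Everything except the hydraulic press sums to 10^(73.4/10) = 2.188e+07 in linear terms, 73.40 dB(A).
The limit corresponds to 10^(93.7/10) = 2.344e+09; subtracting the fixed part leaves 2.322e+09 for the hydraulic press, i.e. 93.66 dB(A).
So the hydraulic press must be reduced from 100.4 to 93.66 dB(A): IL = 6.74 dB.

6.7 dB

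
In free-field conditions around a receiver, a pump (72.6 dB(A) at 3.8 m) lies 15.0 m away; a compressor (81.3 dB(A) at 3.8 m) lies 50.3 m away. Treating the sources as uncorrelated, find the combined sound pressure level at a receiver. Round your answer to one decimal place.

First find each source's level at the receiver (point-source: −20·log₁₀(r/r_ref)), then combine on an intensity basis.
pump: 72.6 − 20·log₁₀(15.0/3.8) = 72.6 − 11.93 = 60.67 dB(A).
compressor: 81.3 − 20·log₁₀(50.3/3.8) = 81.3 − 22.44 = 58.86 dB(A).
Σ 10^(L/10) = 1.938e+06 → L_total = 10·log₁₀(1.938e+06) = 62.87 dB(A).

62.9 dB(A)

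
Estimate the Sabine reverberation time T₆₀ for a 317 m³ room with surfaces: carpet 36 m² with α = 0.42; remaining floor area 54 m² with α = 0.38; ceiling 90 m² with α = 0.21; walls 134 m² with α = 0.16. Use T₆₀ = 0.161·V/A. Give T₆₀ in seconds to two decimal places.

A = Σ Sᵢαᵢ = 36·0.42 + 54·0.38 + 90·0.21 + 134·0.16 = 75.98 m².
T₆₀ = 0.161 × 317 / 75.98 = 0.672 s.

0.67 s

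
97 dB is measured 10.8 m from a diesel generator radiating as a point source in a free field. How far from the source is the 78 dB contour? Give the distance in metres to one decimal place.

The 19.0 dB drop corresponds to a distance ratio of 10^(19.0/20) for a point source.
r₂ = 10.8·10^((97−78)/20) = 10.8·10^(19.0/20) = 96.26 m.

96.3 m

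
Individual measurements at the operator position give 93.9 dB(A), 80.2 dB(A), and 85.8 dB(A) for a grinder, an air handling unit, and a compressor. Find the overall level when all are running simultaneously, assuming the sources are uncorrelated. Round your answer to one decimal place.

For uncorrelated sources the intensities add, so convert each level to linear form, sum, and take 10·log₁₀ of the total.
Σ 10^(L/10) = 10^(93.9/10) + 10^(80.2/10) + 10^(85.8/10) = 2.940e+09.
L_total = 10·log₁₀(2.940e+09) = 94.68 dB(A).

94.7 dB(A)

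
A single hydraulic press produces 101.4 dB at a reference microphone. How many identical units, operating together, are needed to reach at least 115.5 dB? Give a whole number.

N identical sources give L₁ + 10·log₁₀ N, so require 10·log₁₀ N ≥ 115.5 − 101.4 = 14.1 dB.
N ≥ 10^(14.1/10) = 25.704, so N = 26.

26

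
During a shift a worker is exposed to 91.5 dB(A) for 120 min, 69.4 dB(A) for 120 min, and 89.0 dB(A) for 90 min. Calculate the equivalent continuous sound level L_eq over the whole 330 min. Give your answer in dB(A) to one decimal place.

L_eq = 10·log₁₀[(1/T)·Σ tᵢ·10^(Lᵢ/10)] with T = 330 min.
Σ tᵢ·10^(Lᵢ/10) = 120·10^(91.5/10) + 120·10^(69.4/10) + 90·10^(89.0/10) = 2.420e+11.
L_eq = 10·log₁₀(2.420e+11/330) = 88.65 dB(A).

88.7 dB(A)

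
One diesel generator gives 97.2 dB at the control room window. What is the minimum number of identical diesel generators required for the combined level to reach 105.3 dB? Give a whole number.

7

N identical sources give L₁ + 10·log₁₀ N, so require 10·log₁₀ N ≥ 105.3 − 97.2 = 8.1 dB.
N ≥ 10^(8.1/10) = 6.457, so N = 7.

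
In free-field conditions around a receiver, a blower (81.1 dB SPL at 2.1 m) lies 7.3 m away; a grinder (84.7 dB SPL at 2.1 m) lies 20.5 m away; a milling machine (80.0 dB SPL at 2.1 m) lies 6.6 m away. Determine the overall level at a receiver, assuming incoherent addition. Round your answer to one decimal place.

Apply inverse-square spreading to bring every level to the receiver, then sum 10^(L/10).
blower: 81.1 − 20·log₁₀(7.3/2.1) = 81.1 − 10.82 = 70.28 dB SPL.
grinder: 84.7 − 20·log₁₀(20.5/2.1) = 84.7 − 19.79 = 64.91 dB SPL.
milling machine: 80.0 − 20·log₁₀(6.6/2.1) = 80.0 − 9.95 = 70.05 dB SPL.
Σ 10^(L/10) = 2.388e+07 → L_total = 10·log₁₀(2.388e+07) = 73.78 dB SPL.

73.8 dB SPL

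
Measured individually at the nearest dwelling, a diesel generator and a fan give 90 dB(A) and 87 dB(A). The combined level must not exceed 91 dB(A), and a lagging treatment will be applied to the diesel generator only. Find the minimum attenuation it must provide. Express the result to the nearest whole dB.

Fixed contribution from the other source: Σ 10^(L/10) = 10^(87/10) = 5.012e+08 (87.00 dB(A)).
The limit corresponds to 10^(91/10) = 1.259e+09; subtracting the fixed part leaves 7.577e+08 for the diesel generator, i.e. 88.80 dB(A).
So the diesel generator must be reduced from 90 to 88.80 dB(A): IL = 1.20 dB.

1 dB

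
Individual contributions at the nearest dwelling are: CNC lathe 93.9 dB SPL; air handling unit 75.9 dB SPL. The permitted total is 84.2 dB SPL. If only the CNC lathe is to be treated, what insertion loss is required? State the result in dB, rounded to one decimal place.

10.4 dB

The untreated sources together contribute 10^(75.9/10) = 3.890e+07, i.e. 75.90 dB SPL.
To meet 84.2 dB SPL overall, the treated CNC lathe may contribute at most 10^(84.2/10) − 3.890e+07 = 2.241e+08, i.e. 83.50 dB SPL.
Required insertion loss = 93.9 − 83.50 = 10.40 dB.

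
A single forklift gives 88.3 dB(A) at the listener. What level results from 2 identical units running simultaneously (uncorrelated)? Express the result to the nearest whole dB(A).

91 dB(A)

N identical incoherent sources raise the level by 10·log₁₀ N.
L_total = 88.3 + 10·log₁₀(2) = 88.3 + 3.010 = 91.31 dB(A).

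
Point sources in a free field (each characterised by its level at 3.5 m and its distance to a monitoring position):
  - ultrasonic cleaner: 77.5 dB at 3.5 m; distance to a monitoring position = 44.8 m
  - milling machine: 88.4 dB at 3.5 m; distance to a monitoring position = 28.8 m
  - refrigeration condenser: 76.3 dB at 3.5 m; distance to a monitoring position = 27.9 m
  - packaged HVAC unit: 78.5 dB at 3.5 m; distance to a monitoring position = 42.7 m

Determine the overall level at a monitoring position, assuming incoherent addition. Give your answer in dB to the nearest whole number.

71 dB

Propagate each source to the receiver with L = L_ref − 20·log₁₀(r/r_ref), then add intensities.
ultrasonic cleaner: 77.5 − 20·log₁₀(44.8/3.5) = 77.5 − 22.14 = 55.36 dB.
milling machine: 88.4 − 20·log₁₀(28.8/3.5) = 88.4 − 18.31 = 70.09 dB.
refrigeration condenser: 76.3 − 20·log₁₀(27.9/3.5) = 76.3 − 18.03 = 58.27 dB.
packaged HVAC unit: 78.5 − 20·log₁₀(42.7/3.5) = 78.5 − 21.73 = 56.77 dB.
Σ 10^(L/10) = 1.171e+07 → L_total = 10·log₁₀(1.171e+07) = 70.68 dB.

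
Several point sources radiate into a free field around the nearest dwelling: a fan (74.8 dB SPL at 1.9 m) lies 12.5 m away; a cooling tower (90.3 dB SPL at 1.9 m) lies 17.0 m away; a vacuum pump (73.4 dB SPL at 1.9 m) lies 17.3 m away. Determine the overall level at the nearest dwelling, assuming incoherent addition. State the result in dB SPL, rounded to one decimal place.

Apply inverse-square spreading to bring every level to the receiver, then sum 10^(L/10).
fan: 74.8 − 20·log₁₀(12.5/1.9) = 74.8 − 16.36 = 58.44 dB SPL.
cooling tower: 90.3 − 20·log₁₀(17.0/1.9) = 90.3 − 19.03 = 71.27 dB SPL.
vacuum pump: 73.4 − 20·log₁₀(17.3/1.9) = 73.4 − 19.19 = 54.21 dB SPL.
Σ 10^(L/10) = 1.435e+07 → L_total = 10·log₁₀(1.435e+07) = 71.57 dB SPL.

71.6 dB SPL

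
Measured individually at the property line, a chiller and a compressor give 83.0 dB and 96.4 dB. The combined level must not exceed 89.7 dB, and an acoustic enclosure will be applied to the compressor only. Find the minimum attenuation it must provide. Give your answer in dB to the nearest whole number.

8 dB

Fixed contribution from the other source: Σ 10^(L/10) = 10^(83.0/10) = 1.995e+08 (83.00 dB).
The limit corresponds to 10^(89.7/10) = 9.333e+08; subtracting the fixed part leaves 7.337e+08 for the compressor, i.e. 88.66 dB.
Required insertion loss = 96.4 − 88.66 = 7.74 dB.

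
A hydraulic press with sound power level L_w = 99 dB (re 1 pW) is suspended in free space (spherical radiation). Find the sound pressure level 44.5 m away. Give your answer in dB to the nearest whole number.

Free-field spherical radiation: L_p = L_w − 10·log₁₀(4π·r²), r = 44.5 m.
4π·r² = 2.488e+04 m², 10·log₁₀ of that is 43.959 dB.
L_p = 99 − 43.959 = 55.04 dB.

55 dB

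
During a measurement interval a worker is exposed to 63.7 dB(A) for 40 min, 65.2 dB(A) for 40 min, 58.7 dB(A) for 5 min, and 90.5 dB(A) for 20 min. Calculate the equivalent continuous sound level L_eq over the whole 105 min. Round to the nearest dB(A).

83 dB(A)

Weight each interval's intensity by its duration and average over T = 105 min:
Σ tᵢ·10^(Lᵢ/10) = 40·10^(63.7/10) + 40·10^(65.2/10) + 5·10^(58.7/10) + 20·10^(90.5/10) = 2.267e+10.
L_eq = 10·log₁₀(2.267e+10/105) = 83.34 dB(A).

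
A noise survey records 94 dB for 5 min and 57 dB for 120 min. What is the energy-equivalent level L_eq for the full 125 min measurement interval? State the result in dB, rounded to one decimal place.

80.0 dB

L_eq = 10·log₁₀[(1/T)·Σ tᵢ·10^(Lᵢ/10)] with T = 125 min.
Σ tᵢ·10^(Lᵢ/10) = 5·10^(94/10) + 120·10^(57/10) = 1.262e+10.
L_eq = 10·log₁₀(1.262e+10/125) = 80.04 dB.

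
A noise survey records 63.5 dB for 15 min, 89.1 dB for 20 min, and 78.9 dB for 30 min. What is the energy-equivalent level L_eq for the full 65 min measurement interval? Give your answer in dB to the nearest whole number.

85 dB

Weight each interval's intensity by its duration and average over T = 65 min:
Σ tᵢ·10^(Lᵢ/10) = 15·10^(63.5/10) + 20·10^(89.1/10) + 30·10^(78.9/10) = 1.862e+10.
L_eq = 10·log₁₀(1.862e+10/65) = 84.57 dB.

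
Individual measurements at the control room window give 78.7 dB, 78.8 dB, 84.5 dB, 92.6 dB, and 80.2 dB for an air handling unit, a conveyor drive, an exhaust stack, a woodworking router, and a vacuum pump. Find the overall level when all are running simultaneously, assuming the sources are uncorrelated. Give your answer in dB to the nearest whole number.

94 dB

For uncorrelated sources the intensities add, so convert each level to linear form, sum, and take 10·log₁₀ of the total.
Σ 10^(L/10) = 10^(78.7/10) + 10^(78.8/10) + 10^(84.5/10) + 10^(92.6/10) + 10^(80.2/10) = 2.356e+09.
L_total = 10·log₁₀(2.356e+09) = 93.72 dB.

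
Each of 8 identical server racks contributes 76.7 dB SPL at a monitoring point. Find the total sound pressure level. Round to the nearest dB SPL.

N identical incoherent sources raise the level by 10·log₁₀ N.
L_total = 76.7 + 10·log₁₀(8) = 76.7 + 9.031 = 85.73 dB SPL.

86 dB SPL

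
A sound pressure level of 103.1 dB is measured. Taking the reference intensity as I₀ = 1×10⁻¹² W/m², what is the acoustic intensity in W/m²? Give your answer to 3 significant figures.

0.0204 W/m²

I = I₀·10^(L/10) = 10⁻¹² × 10^(103.1/10) = 10^(-1.690).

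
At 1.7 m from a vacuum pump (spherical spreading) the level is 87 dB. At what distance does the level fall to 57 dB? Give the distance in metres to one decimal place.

The 30.0 dB drop corresponds to a distance ratio of 10^(30.0/20) for a point source.
r₂ = 1.7·10^((87−57)/20) = 1.7·10^(30.0/20) = 53.76 m.

53.8 m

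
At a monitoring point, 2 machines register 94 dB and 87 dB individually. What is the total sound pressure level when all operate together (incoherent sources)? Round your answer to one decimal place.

For uncorrelated sources the intensities add, so convert each level to linear form, sum, and take 10·log₁₀ of the total.
Σ 10^(L/10) = 10^(94/10) + 10^(87/10) = 3.013e+09.
L_total = 10·log₁₀(3.013e+09) = 94.79 dB.

94.8 dB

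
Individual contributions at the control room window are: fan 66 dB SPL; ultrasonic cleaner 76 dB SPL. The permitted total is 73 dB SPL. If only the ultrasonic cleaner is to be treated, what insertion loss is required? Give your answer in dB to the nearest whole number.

4 dB

Fixed contribution from the other source: Σ 10^(L/10) = 10^(66/10) = 3.981e+06 (66.00 dB SPL).
The limit corresponds to 10^(73/10) = 1.995e+07; subtracting the fixed part leaves 1.597e+07 for the ultrasonic cleaner, i.e. 72.03 dB SPL.
So the ultrasonic cleaner must be reduced from 76 to 72.03 dB SPL: IL = 3.97 dB.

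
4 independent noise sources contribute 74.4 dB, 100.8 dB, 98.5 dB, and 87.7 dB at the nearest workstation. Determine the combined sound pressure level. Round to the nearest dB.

Incoherent sources combine by intensity addition: L_total = 10·log₁₀(Σ 10^(L_i/10)).
Σ 10^(L/10) = 10^(74.4/10) + 10^(100.8/10) + 10^(98.5/10) + 10^(87.7/10) = 1.972e+10.
L_total = 10·log₁₀(1.972e+10) = 102.95 dB.

103 dB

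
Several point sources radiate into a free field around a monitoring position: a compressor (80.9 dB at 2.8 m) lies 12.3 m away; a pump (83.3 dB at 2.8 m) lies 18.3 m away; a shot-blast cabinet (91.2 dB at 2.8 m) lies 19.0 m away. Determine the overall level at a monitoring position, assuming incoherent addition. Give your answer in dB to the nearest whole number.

Propagate each source to the receiver with L = L_ref − 20·log₁₀(r/r_ref), then add intensities.
compressor: 80.9 − 20·log₁₀(12.3/2.8) = 80.9 − 12.85 = 68.05 dB.
pump: 83.3 − 20·log₁₀(18.3/2.8) = 83.3 − 16.31 = 66.99 dB.
shot-blast cabinet: 91.2 − 20·log₁₀(19.0/2.8) = 91.2 − 16.63 = 74.57 dB.
Σ 10^(L/10) = 4.001e+07 → L_total = 10·log₁₀(4.001e+07) = 76.02 dB.

76 dB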